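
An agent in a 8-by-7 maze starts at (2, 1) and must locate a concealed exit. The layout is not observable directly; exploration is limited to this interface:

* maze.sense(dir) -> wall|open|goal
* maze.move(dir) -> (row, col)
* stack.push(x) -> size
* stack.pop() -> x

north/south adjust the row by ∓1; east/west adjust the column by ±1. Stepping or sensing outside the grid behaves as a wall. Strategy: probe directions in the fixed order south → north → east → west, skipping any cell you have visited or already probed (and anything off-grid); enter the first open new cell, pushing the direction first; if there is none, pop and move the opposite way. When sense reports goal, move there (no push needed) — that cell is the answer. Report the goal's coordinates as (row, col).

~$ maze.sense dir→south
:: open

~$ stack.push x→south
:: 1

~$ maze.move dir→south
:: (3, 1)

~$ maze.sense dir→south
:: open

~$ stack.push x→south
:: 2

~$ maze.move dir→south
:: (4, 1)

~$ maze.sense dir→south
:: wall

~$ maze.sense dir→east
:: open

~$ stack.push x→east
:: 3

~$ maze.move dir→east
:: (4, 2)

~$ maze.sense dir→south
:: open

~$ stack.push x→south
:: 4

~$ maze.move dir→south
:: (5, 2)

~$ maze.sense dir→south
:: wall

~$ maze.sense dir→east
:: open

~$ stack.push x→east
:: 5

~$ maze.move dir→east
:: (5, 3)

~$ maze.sense dir→south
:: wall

~$ maze.sense dir→north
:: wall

~$ maze.sense dir→east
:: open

~$ stack.push x→east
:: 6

~$ maze.move dir→east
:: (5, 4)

~$ maze.sense dir→south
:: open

~$ stack.push x→south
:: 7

~$ maze.move dir→south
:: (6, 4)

~$ maze.sense dir→south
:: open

~$ stack.push x→south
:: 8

~$ maze.move dir→south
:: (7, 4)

~$ maze.sense dir→east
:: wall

~$ maze.sense dir→west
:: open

~$ stack.push x→west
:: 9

~$ maze.move dir→west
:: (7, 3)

~$ maze.sense dir→west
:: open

~$ stack.push x→west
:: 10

~$ maze.move dir→west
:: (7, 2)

~$ maze.sense dir→west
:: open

~$ stack.push x→west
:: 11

~$ maze.move dir→west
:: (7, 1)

~$ maze.sense dir→north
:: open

~$ stack.push x→north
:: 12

~$ maze.move dir→north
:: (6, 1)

~$ maze.sense dir→west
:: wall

~$ stack.pop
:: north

~$ maze.move dir→south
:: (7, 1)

~$ maze.sense dir→west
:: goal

~$ maze.move dir→west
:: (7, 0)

Answer: (7, 0)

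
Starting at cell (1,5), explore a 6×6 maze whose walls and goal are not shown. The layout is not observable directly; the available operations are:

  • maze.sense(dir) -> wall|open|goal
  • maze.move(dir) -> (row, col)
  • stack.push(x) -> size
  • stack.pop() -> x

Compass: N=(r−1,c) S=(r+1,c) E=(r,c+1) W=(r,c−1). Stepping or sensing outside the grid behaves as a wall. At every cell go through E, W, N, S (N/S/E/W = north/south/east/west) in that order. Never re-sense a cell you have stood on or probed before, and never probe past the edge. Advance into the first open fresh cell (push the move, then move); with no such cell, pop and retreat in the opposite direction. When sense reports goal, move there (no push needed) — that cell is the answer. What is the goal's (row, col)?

$ maze.sense west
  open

$ stack.push west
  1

$ maze.move west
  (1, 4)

$ maze.sense west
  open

$ stack.push west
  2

$ maze.move west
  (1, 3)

$ maze.sense west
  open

$ stack.push west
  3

$ maze.move west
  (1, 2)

$ maze.sense west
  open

$ stack.push west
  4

$ maze.move west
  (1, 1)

$ maze.sense west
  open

$ stack.push west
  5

$ maze.move west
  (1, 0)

$ maze.sense north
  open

$ stack.push north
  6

$ maze.move north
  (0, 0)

$ maze.sense east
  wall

$ stack.pop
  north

$ maze.move south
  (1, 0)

$ maze.sense south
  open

$ stack.push south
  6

$ maze.move south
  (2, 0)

$ maze.sense east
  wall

$ maze.sense south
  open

$ stack.push south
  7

$ maze.move south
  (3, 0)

$ maze.sense east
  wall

$ maze.sense south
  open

$ stack.push south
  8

$ maze.move south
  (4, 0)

$ maze.sense east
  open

$ stack.push east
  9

$ maze.move east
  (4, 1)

$ maze.sense east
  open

$ stack.push east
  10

$ maze.move east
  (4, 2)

$ maze.sense east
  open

$ stack.push east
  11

$ maze.move east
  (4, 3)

$ maze.sense east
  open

$ stack.push east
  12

$ maze.move east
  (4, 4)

$ maze.sense east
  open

$ stack.push east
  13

$ maze.move east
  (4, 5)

$ maze.sense north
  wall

$ maze.sense south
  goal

$ maze.move south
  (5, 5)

Answer: (5, 5)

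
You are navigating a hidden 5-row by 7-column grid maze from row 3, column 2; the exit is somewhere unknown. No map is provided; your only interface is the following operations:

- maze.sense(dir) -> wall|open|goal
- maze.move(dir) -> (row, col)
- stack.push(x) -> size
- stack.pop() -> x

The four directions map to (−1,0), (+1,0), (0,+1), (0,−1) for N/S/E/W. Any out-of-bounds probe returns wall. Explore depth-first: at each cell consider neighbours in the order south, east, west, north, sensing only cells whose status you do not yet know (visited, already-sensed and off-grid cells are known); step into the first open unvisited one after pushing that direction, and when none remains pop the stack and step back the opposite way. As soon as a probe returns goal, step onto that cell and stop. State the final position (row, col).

Step: maze.sense[dir: south]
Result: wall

Step: maze.sense[dir: east]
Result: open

Step: stack.push[x: east]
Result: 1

Step: maze.move[dir: east]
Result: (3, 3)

Step: maze.sense[dir: south]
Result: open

Step: stack.push[x: south]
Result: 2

Step: maze.move[dir: south]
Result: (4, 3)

Step: maze.sense[dir: east]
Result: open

Step: stack.push[x: east]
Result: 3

Step: maze.move[dir: east]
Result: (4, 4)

Step: maze.sense[dir: east]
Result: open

Step: stack.push[x: east]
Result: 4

Step: maze.move[dir: east]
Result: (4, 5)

Step: maze.sense[dir: east]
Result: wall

Step: maze.sense[dir: north]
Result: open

Step: stack.push[x: north]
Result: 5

Step: maze.move[dir: north]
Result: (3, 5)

Step: maze.sense[dir: east]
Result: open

Step: stack.push[x: east]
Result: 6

Step: maze.move[dir: east]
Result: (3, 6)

Step: maze.sense[dir: north]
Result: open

Step: stack.push[x: north]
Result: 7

Step: maze.move[dir: north]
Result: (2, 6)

Step: maze.sense[dir: west]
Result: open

Step: stack.push[x: west]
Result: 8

Step: maze.move[dir: west]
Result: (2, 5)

Step: maze.sense[dir: west]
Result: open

Step: stack.push[x: west]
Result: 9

Step: maze.move[dir: west]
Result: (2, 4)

Step: maze.sense[dir: south]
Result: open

Step: stack.push[x: south]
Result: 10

Step: maze.move[dir: south]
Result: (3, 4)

Step: stack.pop[]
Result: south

Step: maze.move[dir: north]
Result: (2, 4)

Step: maze.sense[dir: west]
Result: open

Step: stack.push[x: west]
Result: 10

Step: maze.move[dir: west]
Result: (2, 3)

Step: maze.sense[dir: west]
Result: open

Step: stack.push[x: west]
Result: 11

Step: maze.move[dir: west]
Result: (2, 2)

Step: maze.sense[dir: west]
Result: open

Step: stack.push[x: west]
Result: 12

Step: maze.move[dir: west]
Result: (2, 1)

Step: maze.sense[dir: south]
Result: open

Step: stack.push[x: south]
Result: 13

Step: maze.move[dir: south]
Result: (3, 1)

Step: maze.sense[dir: south]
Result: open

Step: stack.push[x: south]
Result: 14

Step: maze.move[dir: south]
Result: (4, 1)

Step: maze.sense[dir: west]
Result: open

Step: stack.push[x: west]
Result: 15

Step: maze.move[dir: west]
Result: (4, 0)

Step: maze.sense[dir: north]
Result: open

Step: stack.push[x: north]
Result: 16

Step: maze.move[dir: north]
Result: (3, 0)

Step: maze.sense[dir: north]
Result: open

Step: stack.push[x: north]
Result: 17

Step: maze.move[dir: north]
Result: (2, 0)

Step: maze.sense[dir: north]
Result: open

Step: stack.push[x: north]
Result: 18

Step: maze.move[dir: north]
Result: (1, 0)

Step: maze.sense[dir: east]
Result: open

Step: stack.push[x: east]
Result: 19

Step: maze.move[dir: east]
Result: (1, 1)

Step: maze.sense[dir: east]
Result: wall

Step: maze.sense[dir: north]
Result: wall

Step: stack.pop[]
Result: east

Step: maze.move[dir: west]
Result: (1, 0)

Step: maze.sense[dir: north]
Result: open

Step: stack.push[x: north]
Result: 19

Step: maze.move[dir: north]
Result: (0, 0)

Step: stack.pop[]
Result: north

Step: maze.move[dir: south]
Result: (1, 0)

Step: stack.pop[]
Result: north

Step: maze.move[dir: south]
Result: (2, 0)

Step: stack.pop[]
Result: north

Step: maze.move[dir: south]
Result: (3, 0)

Step: stack.pop[]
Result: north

Step: maze.move[dir: south]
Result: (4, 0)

Step: stack.pop[]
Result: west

Step: maze.move[dir: east]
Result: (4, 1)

Step: stack.pop[]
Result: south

Step: maze.move[dir: north]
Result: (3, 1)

Step: stack.pop[]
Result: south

Step: maze.move[dir: north]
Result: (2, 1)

Step: stack.pop[]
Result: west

Step: maze.move[dir: east]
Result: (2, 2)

Step: stack.pop[]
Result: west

Step: maze.move[dir: east]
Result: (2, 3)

Step: maze.sense[dir: north]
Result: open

Step: stack.push[x: north]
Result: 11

Step: maze.move[dir: north]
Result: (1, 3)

Step: maze.sense[dir: east]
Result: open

Step: stack.push[x: east]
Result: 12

Step: maze.move[dir: east]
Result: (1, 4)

Step: maze.sense[dir: east]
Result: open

Step: stack.push[x: east]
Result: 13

Step: maze.move[dir: east]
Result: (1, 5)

Step: maze.sense[dir: east]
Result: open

Step: stack.push[x: east]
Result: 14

Step: maze.move[dir: east]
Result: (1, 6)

Step: maze.sense[dir: north]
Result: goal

Step: maze.move[dir: north]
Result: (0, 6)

Answer: (0, 6)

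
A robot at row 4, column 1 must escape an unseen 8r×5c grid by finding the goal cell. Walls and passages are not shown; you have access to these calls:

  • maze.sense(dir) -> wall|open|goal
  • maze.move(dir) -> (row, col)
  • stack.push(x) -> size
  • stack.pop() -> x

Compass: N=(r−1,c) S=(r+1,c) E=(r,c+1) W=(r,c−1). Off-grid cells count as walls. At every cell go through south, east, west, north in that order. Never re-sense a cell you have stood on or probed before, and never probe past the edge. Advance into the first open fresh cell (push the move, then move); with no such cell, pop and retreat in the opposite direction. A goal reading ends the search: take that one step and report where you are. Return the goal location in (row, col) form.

I try maze.sense on dir→south, — result: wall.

Calling maze.sense on dir→east, — result: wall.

Invoking maze.sense on dir→west, → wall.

I try maze.sense on dir→north, giving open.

I run stack.push on x→north, yielding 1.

Now I run maze.move on dir→north, — result: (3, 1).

Invoking maze.sense on dir→east, and see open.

Then stack.push on x→east, and get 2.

I use maze.move on dir→east, and observe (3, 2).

Then maze.sense on dir→east, and get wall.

Calling maze.sense on dir→north, and see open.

I call stack.push on x→north, and observe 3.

I invoke maze.move on dir→north, and observe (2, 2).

Using maze.sense on dir→east, yielding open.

I run stack.push on x→east, → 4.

Using maze.move on dir→east, and observe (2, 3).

Next I call maze.sense on dir→east, which returns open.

Then stack.push on x→east, yielding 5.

Then maze.move on dir→east, which returns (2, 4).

I use maze.sense on dir→south, which returns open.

I run stack.push on x→south, which returns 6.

I call maze.move on dir→south, yielding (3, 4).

Invoking maze.sense on dir→south, giving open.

I call stack.push on x→south, yielding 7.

Then maze.move on dir→south, : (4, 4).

I run maze.sense on dir→south, giving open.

Now I run stack.push on x→south, → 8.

I invoke maze.move on dir→south, : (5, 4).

I call maze.sense on dir→south, yielding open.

I use stack.push on x→south, : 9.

I run maze.move on dir→south, giving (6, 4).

Using maze.sense on dir→south, and observe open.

Calling stack.push on x→south, which returns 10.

I use maze.move on dir→south, and see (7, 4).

Now I run maze.sense on dir→west, yielding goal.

Then maze.move on dir→west, and observe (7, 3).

Answer: (7, 3)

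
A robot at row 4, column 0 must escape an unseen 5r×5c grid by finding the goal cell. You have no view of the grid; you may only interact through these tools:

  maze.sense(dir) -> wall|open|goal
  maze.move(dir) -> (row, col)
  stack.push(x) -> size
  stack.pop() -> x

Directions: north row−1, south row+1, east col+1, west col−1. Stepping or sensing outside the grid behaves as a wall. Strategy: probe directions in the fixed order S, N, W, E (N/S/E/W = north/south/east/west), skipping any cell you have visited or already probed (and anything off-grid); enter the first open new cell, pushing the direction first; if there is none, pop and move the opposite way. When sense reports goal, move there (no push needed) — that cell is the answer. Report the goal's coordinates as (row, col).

# 1. sense(dir: north) : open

# 2. push(x: north) : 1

# 3. move(dir: north) : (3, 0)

# 4. sense(dir: north) : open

# 5. push(x: north) : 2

# 6. move(dir: north) : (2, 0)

# 7. sense(dir: north) : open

# 8. push(x: north) : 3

# 9. move(dir: north) : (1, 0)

# 10. sense(dir: north) : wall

# 11. sense(dir: east) : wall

# 12. pop() : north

# 13. move(dir: south) : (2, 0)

# 14. sense(dir: east) : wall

# 15. pop() : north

# 16. move(dir: south) : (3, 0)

# 17. sense(dir: east) : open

# 18. push(x: east) : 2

# 19. move(dir: east) : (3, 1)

# 20. sense(dir: south) : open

# 21. push(x: south) : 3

# 22. move(dir: south) : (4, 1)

# 23. sense(dir: east) : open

# 24. push(x: east) : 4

# 25. move(dir: east) : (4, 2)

# 26. sense(dir: north) : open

# 27. push(x: north) : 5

# 28. move(dir: north) : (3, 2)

# 29. sense(dir: north) : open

# 30. push(x: north) : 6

# 31. move(dir: north) : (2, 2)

# 32. sense(dir: north) : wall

# 33. sense(dir: east) : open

# 34. push(x: east) : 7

# 35. move(dir: east) : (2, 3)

# 36. sense(dir: south) : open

# 37. push(x: south) : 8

# 38. move(dir: south) : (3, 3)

# 39. sense(dir: south) : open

# 40. push(x: south) : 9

# 41. move(dir: south) : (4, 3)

# 42. sense(dir: east) : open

# 43. push(x: east) : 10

# 44. move(dir: east) : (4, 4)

# 45. sense(dir: north) : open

# 46. push(x: north) : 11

# 47. move(dir: north) : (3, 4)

# 48. sense(dir: north) : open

# 49. push(x: north) : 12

# 50. move(dir: north) : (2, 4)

# 51. sense(dir: north) : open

# 52. push(x: north) : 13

# 53. move(dir: north) : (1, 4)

# 54. sense(dir: north) : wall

# 55. sense(dir: west) : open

# 56. push(x: west) : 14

# 57. move(dir: west) : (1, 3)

# 58. sense(dir: north) : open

# 59. push(x: north) : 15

# 60. move(dir: north) : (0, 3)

# 61. sense(dir: west) : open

# 62. push(x: west) : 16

# 63. move(dir: west) : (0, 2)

# 64. sense(dir: west) : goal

# 65. move(dir: west) : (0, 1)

Answer: (0, 1)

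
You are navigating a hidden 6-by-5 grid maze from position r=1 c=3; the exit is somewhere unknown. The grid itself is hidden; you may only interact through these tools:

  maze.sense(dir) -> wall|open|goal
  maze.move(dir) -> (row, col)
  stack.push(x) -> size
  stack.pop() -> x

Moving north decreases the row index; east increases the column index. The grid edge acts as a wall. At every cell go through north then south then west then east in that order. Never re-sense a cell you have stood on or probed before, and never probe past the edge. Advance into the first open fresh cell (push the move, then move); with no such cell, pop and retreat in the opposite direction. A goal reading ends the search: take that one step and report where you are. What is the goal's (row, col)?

~$ maze.sense dir: north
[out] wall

~$ maze.sense dir: south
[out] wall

~$ maze.sense dir: west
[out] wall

~$ maze.sense dir: east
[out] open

~$ stack.push x: east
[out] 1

~$ maze.move dir: east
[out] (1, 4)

~$ maze.sense dir: north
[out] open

~$ stack.push x: north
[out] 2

~$ maze.move dir: north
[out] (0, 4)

~$ stack.pop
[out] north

~$ maze.move dir: south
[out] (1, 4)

~$ maze.sense dir: south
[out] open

~$ stack.push x: south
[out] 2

~$ maze.move dir: south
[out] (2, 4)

~$ maze.sense dir: south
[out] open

~$ stack.push x: south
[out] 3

~$ maze.move dir: south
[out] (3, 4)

~$ maze.sense dir: south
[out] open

~$ stack.push x: south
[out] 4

~$ maze.move dir: south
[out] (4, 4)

~$ maze.sense dir: south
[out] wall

~$ maze.sense dir: west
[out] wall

~$ stack.pop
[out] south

~$ maze.move dir: north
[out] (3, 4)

~$ maze.sense dir: west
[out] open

~$ stack.push x: west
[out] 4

~$ maze.move dir: west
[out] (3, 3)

~$ maze.sense dir: west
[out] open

~$ stack.push x: west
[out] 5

~$ maze.move dir: west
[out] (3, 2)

~$ maze.sense dir: north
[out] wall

~$ maze.sense dir: south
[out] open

~$ stack.push x: south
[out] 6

~$ maze.move dir: south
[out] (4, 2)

~$ maze.sense dir: south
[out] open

~$ stack.push x: south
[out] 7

~$ maze.move dir: south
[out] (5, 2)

~$ maze.sense dir: west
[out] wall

~$ maze.sense dir: east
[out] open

~$ stack.push x: east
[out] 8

~$ maze.move dir: east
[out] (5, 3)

~$ stack.pop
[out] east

~$ maze.move dir: west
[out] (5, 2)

~$ stack.pop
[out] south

~$ maze.move dir: north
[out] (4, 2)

~$ maze.sense dir: west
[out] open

~$ stack.push x: west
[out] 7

~$ maze.move dir: west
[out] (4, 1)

~$ maze.sense dir: north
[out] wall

~$ maze.sense dir: west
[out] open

~$ stack.push x: west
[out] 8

~$ maze.move dir: west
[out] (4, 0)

~$ maze.sense dir: north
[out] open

~$ stack.push x: north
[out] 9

~$ maze.move dir: north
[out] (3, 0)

~$ maze.sense dir: north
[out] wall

~$ stack.pop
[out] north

~$ maze.move dir: south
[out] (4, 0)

~$ maze.sense dir: south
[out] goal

~$ maze.move dir: south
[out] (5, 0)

Answer: (5, 0)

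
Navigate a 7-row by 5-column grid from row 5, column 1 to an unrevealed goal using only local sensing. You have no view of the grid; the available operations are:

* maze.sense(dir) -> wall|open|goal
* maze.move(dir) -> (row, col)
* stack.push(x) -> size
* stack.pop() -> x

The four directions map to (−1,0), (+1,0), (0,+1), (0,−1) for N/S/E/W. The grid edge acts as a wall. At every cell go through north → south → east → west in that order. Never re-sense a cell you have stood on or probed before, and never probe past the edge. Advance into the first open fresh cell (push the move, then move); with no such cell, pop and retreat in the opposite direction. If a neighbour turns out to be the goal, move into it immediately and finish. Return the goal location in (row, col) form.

==> maze.sense(north)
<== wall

==> maze.sense(south)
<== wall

==> maze.sense(east)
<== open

==> stack.push(east)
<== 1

==> maze.move(east)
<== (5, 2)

==> maze.sense(north)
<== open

==> stack.push(north)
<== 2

==> maze.move(north)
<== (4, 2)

==> maze.sense(north)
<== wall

==> maze.sense(east)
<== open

==> stack.push(east)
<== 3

==> maze.move(east)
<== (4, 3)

==> maze.sense(north)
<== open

==> stack.push(north)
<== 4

==> maze.move(north)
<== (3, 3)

==> maze.sense(north)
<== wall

==> maze.sense(east)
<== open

==> stack.push(east)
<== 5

==> maze.move(east)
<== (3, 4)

==> maze.sense(north)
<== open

==> stack.push(north)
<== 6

==> maze.move(north)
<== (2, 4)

==> maze.sense(north)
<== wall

==> stack.pop()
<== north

==> maze.move(south)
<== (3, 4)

==> maze.sense(south)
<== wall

==> stack.pop()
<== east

==> maze.move(west)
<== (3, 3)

==> stack.pop()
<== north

==> maze.move(south)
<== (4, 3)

==> maze.sense(south)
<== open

==> stack.push(south)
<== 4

==> maze.move(south)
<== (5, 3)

==> maze.sense(south)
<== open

==> stack.push(south)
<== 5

==> maze.move(south)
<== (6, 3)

==> maze.sense(east)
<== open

==> stack.push(east)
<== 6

==> maze.move(east)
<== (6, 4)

==> maze.sense(north)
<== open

==> stack.push(north)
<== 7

==> maze.move(north)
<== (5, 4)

==> stack.pop()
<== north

==> maze.move(south)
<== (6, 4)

==> stack.pop()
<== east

==> maze.move(west)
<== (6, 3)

==> maze.sense(west)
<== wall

==> stack.pop()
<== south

==> maze.move(north)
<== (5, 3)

==> stack.pop()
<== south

==> maze.move(north)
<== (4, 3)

==> stack.pop()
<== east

==> maze.move(west)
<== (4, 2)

==> stack.pop()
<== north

==> maze.move(south)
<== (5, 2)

==> stack.pop()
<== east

==> maze.move(west)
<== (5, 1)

==> maze.sense(west)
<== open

==> stack.push(west)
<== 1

==> maze.move(west)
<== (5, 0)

==> maze.sense(north)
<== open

==> stack.push(north)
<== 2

==> maze.move(north)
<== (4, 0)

==> maze.sense(north)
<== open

==> stack.push(north)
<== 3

==> maze.move(north)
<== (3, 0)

==> maze.sense(north)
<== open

==> stack.push(north)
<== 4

==> maze.move(north)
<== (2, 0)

==> maze.sense(north)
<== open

==> stack.push(north)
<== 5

==> maze.move(north)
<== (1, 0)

==> maze.sense(north)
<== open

==> stack.push(north)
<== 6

==> maze.move(north)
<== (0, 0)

==> maze.sense(east)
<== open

==> stack.push(east)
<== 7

==> maze.move(east)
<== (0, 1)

==> maze.sense(south)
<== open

==> stack.push(south)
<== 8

==> maze.move(south)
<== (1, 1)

==> maze.sense(south)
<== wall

==> maze.sense(east)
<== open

==> stack.push(east)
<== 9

==> maze.move(east)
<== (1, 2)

==> maze.sense(north)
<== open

==> stack.push(north)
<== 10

==> maze.move(north)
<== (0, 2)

==> maze.sense(east)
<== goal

==> maze.move(east)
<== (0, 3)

Answer: (0, 3)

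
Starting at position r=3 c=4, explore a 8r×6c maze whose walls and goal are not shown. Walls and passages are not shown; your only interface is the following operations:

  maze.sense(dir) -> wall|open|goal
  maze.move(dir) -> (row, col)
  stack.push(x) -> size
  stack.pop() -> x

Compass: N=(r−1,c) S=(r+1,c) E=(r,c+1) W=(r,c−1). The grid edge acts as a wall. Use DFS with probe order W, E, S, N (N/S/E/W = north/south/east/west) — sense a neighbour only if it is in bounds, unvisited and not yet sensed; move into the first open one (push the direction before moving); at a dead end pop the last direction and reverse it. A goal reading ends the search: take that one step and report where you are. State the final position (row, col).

·→ sense(dir=west)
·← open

·→ push(x=west)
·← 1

·→ move(dir=west)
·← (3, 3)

·→ sense(dir=west)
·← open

·→ push(x=west)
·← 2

·→ move(dir=west)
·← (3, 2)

·→ sense(dir=west)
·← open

·→ push(x=west)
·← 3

·→ move(dir=west)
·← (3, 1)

·→ sense(dir=west)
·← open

·→ push(x=west)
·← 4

·→ move(dir=west)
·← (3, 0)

·→ sense(dir=south)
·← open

·→ push(x=south)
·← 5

·→ move(dir=south)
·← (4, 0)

·→ sense(dir=east)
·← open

·→ push(x=east)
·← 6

·→ move(dir=east)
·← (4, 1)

·→ sense(dir=east)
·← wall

·→ sense(dir=south)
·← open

·→ push(x=south)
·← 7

·→ move(dir=south)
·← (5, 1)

·→ sense(dir=west)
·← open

·→ push(x=west)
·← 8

·→ move(dir=west)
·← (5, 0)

·→ sense(dir=south)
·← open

·→ push(x=south)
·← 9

·→ move(dir=south)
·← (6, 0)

·→ sense(dir=east)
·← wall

·→ sense(dir=south)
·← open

·→ push(x=south)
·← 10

·→ move(dir=south)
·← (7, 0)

·→ sense(dir=east)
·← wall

·→ pop()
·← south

·→ move(dir=north)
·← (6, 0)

·→ pop()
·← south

·→ move(dir=north)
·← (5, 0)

·→ pop()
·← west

·→ move(dir=east)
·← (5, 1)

·→ sense(dir=east)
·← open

·→ push(x=east)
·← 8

·→ move(dir=east)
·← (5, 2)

·→ sense(dir=east)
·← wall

·→ sense(dir=south)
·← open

·→ push(x=south)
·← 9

·→ move(dir=south)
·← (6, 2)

·→ sense(dir=east)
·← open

·→ push(x=east)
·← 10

·→ move(dir=east)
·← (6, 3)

·→ sense(dir=east)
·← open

·→ push(x=east)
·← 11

·→ move(dir=east)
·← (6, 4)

·→ sense(dir=east)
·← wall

·→ sense(dir=south)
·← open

·→ push(x=south)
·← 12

·→ move(dir=south)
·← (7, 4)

·→ sense(dir=west)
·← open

·→ push(x=west)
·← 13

·→ move(dir=west)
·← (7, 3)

·→ sense(dir=west)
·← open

·→ push(x=west)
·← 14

·→ move(dir=west)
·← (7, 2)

·→ pop()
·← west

·→ move(dir=east)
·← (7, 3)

·→ pop()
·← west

·→ move(dir=east)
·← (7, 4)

·→ sense(dir=east)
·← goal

·→ move(dir=east)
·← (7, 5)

Answer: (7, 5)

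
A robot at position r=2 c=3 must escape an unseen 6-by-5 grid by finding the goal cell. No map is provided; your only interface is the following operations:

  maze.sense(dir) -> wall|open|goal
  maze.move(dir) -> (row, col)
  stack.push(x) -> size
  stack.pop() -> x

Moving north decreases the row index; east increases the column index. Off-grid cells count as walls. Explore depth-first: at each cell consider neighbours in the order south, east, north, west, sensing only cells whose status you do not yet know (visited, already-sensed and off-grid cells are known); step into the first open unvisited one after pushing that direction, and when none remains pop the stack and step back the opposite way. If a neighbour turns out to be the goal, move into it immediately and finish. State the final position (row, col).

-> sense(dir→south)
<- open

-> push(x→south)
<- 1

-> move(dir→south)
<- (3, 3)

-> sense(dir→south)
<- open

-> push(x→south)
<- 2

-> move(dir→south)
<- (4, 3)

-> sense(dir→south)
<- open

-> push(x→south)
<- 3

-> move(dir→south)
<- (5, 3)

-> sense(dir→east)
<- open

-> push(x→east)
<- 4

-> move(dir→east)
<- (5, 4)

-> sense(dir→north)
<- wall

-> pop()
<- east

-> move(dir→west)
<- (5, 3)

-> sense(dir→west)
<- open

-> push(x→west)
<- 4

-> move(dir→west)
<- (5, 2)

-> sense(dir→north)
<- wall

-> sense(dir→west)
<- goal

-> move(dir→west)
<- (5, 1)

Answer: (5, 1)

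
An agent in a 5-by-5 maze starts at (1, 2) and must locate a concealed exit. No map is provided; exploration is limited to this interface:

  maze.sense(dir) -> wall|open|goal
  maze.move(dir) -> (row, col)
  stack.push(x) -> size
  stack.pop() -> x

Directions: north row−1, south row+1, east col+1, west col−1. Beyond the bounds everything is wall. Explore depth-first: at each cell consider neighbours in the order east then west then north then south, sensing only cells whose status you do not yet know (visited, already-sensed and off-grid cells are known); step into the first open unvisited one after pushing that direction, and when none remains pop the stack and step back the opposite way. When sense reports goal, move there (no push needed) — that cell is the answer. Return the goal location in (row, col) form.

-> maze.sense(dir='east')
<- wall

-> maze.sense(dir='west')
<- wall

-> maze.sense(dir='north')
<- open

-> stack.push(x='north')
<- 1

-> maze.move(dir='north')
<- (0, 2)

-> maze.sense(dir='east')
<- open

-> stack.push(x='east')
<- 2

-> maze.move(dir='east')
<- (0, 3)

-> maze.sense(dir='east')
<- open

-> stack.push(x='east')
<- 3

-> maze.move(dir='east')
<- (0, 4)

-> maze.sense(dir='south')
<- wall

-> stack.pop()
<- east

-> maze.move(dir='west')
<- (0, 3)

-> stack.pop()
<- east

-> maze.move(dir='west')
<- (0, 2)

-> maze.sense(dir='west')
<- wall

-> stack.pop()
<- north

-> maze.move(dir='south')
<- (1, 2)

-> maze.sense(dir='south')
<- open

-> stack.push(x='south')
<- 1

-> maze.move(dir='south')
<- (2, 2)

-> maze.sense(dir='east')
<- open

-> stack.push(x='east')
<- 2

-> maze.move(dir='east')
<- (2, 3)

-> maze.sense(dir='east')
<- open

-> stack.push(x='east')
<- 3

-> maze.move(dir='east')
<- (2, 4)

-> maze.sense(dir='south')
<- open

-> stack.push(x='south')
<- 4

-> maze.move(dir='south')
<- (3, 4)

-> maze.sense(dir='west')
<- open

-> stack.push(x='west')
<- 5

-> maze.move(dir='west')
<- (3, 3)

-> maze.sense(dir='west')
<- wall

-> maze.sense(dir='south')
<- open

-> stack.push(x='south')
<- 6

-> maze.move(dir='south')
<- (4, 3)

-> maze.sense(dir='east')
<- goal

-> maze.move(dir='east')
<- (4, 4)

Answer: (4, 4)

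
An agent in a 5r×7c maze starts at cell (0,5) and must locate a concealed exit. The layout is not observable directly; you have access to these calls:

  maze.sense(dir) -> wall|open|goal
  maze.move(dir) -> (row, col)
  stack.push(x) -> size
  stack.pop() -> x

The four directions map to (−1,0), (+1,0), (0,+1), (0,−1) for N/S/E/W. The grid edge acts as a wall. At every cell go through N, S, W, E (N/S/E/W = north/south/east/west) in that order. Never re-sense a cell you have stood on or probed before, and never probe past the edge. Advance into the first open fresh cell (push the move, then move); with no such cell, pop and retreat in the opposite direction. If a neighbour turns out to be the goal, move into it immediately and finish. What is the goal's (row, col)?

Act: sense[dir→south]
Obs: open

Act: push[x→south]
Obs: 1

Act: move[dir→south]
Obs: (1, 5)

Act: sense[dir→south]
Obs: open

Act: push[x→south]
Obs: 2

Act: move[dir→south]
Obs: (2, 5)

Act: sense[dir→south]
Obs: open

Act: push[x→south]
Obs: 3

Act: move[dir→south]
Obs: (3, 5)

Act: sense[dir→south]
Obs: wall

Act: sense[dir→west]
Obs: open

Act: push[x→west]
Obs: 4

Act: move[dir→west]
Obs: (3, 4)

Act: sense[dir→north]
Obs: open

Act: push[x→north]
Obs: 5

Act: move[dir→north]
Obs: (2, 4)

Act: sense[dir→north]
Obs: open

Act: push[x→north]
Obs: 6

Act: move[dir→north]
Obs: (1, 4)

Act: sense[dir→north]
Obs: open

Act: push[x→north]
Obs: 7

Act: move[dir→north]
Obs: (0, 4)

Act: sense[dir→west]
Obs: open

Act: push[x→west]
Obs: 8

Act: move[dir→west]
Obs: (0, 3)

Act: sense[dir→south]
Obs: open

Act: push[x→south]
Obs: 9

Act: move[dir→south]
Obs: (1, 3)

Act: sense[dir→south]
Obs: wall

Act: sense[dir→west]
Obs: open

Act: push[x→west]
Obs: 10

Act: move[dir→west]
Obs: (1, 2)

Act: sense[dir→north]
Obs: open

Act: push[x→north]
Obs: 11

Act: move[dir→north]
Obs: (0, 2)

Act: sense[dir→west]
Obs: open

Act: push[x→west]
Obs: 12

Act: move[dir→west]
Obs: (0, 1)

Act: sense[dir→south]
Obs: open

Act: push[x→south]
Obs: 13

Act: move[dir→south]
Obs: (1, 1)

Act: sense[dir→south]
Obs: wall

Act: sense[dir→west]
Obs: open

Act: push[x→west]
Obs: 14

Act: move[dir→west]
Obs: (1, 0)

Act: sense[dir→north]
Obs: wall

Act: sense[dir→south]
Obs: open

Act: push[x→south]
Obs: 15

Act: move[dir→south]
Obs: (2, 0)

Act: sense[dir→south]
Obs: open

Act: push[x→south]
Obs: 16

Act: move[dir→south]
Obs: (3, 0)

Act: sense[dir→south]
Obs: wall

Act: sense[dir→east]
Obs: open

Act: push[x→east]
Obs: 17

Act: move[dir→east]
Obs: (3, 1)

Act: sense[dir→south]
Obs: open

Act: push[x→south]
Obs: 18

Act: move[dir→south]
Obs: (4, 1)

Act: sense[dir→east]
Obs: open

Act: push[x→east]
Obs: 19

Act: move[dir→east]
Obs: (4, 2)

Act: sense[dir→north]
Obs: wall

Act: sense[dir→east]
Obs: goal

Act: move[dir→east]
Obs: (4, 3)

Answer: (4, 3)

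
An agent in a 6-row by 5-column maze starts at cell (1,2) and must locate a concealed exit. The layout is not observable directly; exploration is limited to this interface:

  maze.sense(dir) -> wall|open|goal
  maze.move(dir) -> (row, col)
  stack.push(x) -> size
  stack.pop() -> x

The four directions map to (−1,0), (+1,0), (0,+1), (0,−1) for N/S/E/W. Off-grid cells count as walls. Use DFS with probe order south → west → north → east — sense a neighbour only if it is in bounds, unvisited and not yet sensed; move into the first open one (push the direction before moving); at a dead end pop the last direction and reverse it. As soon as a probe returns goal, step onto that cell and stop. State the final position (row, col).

CALL sense[south]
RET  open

CALL push[south]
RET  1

CALL move[south]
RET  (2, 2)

CALL sense[south]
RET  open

CALL push[south]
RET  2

CALL move[south]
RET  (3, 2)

CALL sense[south]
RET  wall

CALL sense[west]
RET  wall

CALL sense[east]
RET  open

CALL push[east]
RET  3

CALL move[east]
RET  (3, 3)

CALL sense[south]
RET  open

CALL push[south]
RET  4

CALL move[south]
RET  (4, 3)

CALL sense[south]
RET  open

CALL push[south]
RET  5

CALL move[south]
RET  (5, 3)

CALL sense[west]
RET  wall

CALL sense[east]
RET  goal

CALL move[east]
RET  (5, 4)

Answer: (5, 4)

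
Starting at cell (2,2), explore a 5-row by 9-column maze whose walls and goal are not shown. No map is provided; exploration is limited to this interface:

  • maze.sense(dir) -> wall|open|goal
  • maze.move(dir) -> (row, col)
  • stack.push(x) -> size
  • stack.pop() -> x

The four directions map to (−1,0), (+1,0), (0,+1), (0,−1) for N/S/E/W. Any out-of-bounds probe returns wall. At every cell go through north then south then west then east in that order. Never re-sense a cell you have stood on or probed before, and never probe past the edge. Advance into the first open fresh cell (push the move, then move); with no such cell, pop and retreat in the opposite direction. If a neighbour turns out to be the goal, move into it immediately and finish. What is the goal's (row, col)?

Act: sense[dir: north]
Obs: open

Act: push[x: north]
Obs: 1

Act: move[dir: north]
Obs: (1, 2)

Act: sense[dir: north]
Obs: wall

Act: sense[dir: west]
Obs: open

Act: push[x: west]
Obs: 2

Act: move[dir: west]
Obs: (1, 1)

Act: sense[dir: north]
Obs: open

Act: push[x: north]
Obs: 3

Act: move[dir: north]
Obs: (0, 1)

Act: sense[dir: west]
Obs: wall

Act: pop[]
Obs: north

Act: move[dir: south]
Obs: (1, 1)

Act: sense[dir: south]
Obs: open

Act: push[x: south]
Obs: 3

Act: move[dir: south]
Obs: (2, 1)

Act: sense[dir: south]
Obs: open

Act: push[x: south]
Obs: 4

Act: move[dir: south]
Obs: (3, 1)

Act: sense[dir: south]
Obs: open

Act: push[x: south]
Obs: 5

Act: move[dir: south]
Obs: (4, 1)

Act: sense[dir: west]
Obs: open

Act: push[x: west]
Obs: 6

Act: move[dir: west]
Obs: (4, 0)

Act: sense[dir: north]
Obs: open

Act: push[x: north]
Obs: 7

Act: move[dir: north]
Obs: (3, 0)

Act: sense[dir: north]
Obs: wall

Act: pop[]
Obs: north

Act: move[dir: south]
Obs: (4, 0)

Act: pop[]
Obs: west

Act: move[dir: east]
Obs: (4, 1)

Act: sense[dir: east]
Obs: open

Act: push[x: east]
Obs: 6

Act: move[dir: east]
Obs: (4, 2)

Act: sense[dir: north]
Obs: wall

Act: sense[dir: east]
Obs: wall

Act: pop[]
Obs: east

Act: move[dir: west]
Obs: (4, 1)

Act: pop[]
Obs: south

Act: move[dir: north]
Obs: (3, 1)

Act: pop[]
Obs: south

Act: move[dir: north]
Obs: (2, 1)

Act: pop[]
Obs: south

Act: move[dir: north]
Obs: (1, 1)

Act: sense[dir: west]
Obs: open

Act: push[x: west]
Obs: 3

Act: move[dir: west]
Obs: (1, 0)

Act: pop[]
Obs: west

Act: move[dir: east]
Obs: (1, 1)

Act: pop[]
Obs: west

Act: move[dir: east]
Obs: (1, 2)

Act: sense[dir: east]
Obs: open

Act: push[x: east]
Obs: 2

Act: move[dir: east]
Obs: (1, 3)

Act: sense[dir: north]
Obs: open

Act: push[x: north]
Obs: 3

Act: move[dir: north]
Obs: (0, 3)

Act: sense[dir: east]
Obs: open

Act: push[x: east]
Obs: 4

Act: move[dir: east]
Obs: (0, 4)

Act: sense[dir: south]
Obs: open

Act: push[x: south]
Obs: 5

Act: move[dir: south]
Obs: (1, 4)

Act: sense[dir: south]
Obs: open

Act: push[x: south]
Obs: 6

Act: move[dir: south]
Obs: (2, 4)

Act: sense[dir: south]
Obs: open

Act: push[x: south]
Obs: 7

Act: move[dir: south]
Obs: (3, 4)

Act: sense[dir: south]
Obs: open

Act: push[x: south]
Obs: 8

Act: move[dir: south]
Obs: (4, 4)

Act: sense[dir: east]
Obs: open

Act: push[x: east]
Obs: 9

Act: move[dir: east]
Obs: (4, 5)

Act: sense[dir: north]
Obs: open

Act: push[x: north]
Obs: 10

Act: move[dir: north]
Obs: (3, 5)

Act: sense[dir: north]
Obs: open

Act: push[x: north]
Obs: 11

Act: move[dir: north]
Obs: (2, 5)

Act: sense[dir: north]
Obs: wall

Act: sense[dir: east]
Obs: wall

Act: pop[]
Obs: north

Act: move[dir: south]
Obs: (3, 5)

Act: sense[dir: east]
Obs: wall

Act: pop[]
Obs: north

Act: move[dir: south]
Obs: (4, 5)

Act: sense[dir: east]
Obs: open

Act: push[x: east]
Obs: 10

Act: move[dir: east]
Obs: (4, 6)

Act: sense[dir: east]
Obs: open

Act: push[x: east]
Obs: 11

Act: move[dir: east]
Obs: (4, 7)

Act: sense[dir: north]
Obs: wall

Act: sense[dir: east]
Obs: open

Act: push[x: east]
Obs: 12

Act: move[dir: east]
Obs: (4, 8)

Act: sense[dir: north]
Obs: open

Act: push[x: north]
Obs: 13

Act: move[dir: north]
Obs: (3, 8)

Act: sense[dir: north]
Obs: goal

Act: move[dir: north]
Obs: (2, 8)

Answer: (2, 8)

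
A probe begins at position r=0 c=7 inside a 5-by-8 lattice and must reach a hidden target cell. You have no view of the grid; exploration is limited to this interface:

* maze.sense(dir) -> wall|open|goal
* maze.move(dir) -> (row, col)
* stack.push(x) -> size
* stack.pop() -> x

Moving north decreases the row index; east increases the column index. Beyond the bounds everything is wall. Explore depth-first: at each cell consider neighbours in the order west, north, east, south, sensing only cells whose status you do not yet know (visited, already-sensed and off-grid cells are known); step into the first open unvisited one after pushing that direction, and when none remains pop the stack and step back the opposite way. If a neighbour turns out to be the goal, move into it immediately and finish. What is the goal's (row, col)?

Action: maze.sense[west]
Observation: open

Action: stack.push[west]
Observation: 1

Action: maze.move[west]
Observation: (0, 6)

Action: maze.sense[west]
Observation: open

Action: stack.push[west]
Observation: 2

Action: maze.move[west]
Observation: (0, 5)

Action: maze.sense[west]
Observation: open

Action: stack.push[west]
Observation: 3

Action: maze.move[west]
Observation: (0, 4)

Action: maze.sense[west]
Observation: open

Action: stack.push[west]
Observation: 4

Action: maze.move[west]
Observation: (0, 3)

Action: maze.sense[west]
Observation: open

Action: stack.push[west]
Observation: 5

Action: maze.move[west]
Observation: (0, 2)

Action: maze.sense[west]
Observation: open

Action: stack.push[west]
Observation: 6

Action: maze.move[west]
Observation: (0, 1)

Action: maze.sense[west]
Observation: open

Action: stack.push[west]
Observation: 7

Action: maze.move[west]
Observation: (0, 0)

Action: maze.sense[south]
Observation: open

Action: stack.push[south]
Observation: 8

Action: maze.move[south]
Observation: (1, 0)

Action: maze.sense[east]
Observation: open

Action: stack.push[east]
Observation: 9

Action: maze.move[east]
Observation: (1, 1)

Action: maze.sense[east]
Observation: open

Action: stack.push[east]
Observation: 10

Action: maze.move[east]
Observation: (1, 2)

Action: maze.sense[east]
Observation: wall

Action: maze.sense[south]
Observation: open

Action: stack.push[south]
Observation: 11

Action: maze.move[south]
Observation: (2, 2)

Action: maze.sense[west]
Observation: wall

Action: maze.sense[east]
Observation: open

Action: stack.push[east]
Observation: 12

Action: maze.move[east]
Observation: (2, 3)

Action: maze.sense[east]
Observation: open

Action: stack.push[east]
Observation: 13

Action: maze.move[east]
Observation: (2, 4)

Action: maze.sense[north]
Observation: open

Action: stack.push[north]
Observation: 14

Action: maze.move[north]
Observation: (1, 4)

Action: maze.sense[east]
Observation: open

Action: stack.push[east]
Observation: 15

Action: maze.move[east]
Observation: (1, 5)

Action: maze.sense[east]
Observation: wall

Action: maze.sense[south]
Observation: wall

Action: stack.pop[]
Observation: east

Action: maze.move[west]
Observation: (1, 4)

Action: stack.pop[]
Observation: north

Action: maze.move[south]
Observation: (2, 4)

Action: maze.sense[south]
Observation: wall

Action: stack.pop[]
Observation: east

Action: maze.move[west]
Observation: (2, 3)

Action: maze.sense[south]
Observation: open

Action: stack.push[south]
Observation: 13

Action: maze.move[south]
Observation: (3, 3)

Action: maze.sense[west]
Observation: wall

Action: maze.sense[south]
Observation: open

Action: stack.push[south]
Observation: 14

Action: maze.move[south]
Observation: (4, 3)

Action: maze.sense[west]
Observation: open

Action: stack.push[west]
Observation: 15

Action: maze.move[west]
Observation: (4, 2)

Action: maze.sense[west]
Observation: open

Action: stack.push[west]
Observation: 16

Action: maze.move[west]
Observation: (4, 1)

Action: maze.sense[west]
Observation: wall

Action: maze.sense[north]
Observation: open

Action: stack.push[north]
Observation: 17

Action: maze.move[north]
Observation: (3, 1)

Action: maze.sense[west]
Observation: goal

Action: maze.move[west]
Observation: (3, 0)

Answer: (3, 0)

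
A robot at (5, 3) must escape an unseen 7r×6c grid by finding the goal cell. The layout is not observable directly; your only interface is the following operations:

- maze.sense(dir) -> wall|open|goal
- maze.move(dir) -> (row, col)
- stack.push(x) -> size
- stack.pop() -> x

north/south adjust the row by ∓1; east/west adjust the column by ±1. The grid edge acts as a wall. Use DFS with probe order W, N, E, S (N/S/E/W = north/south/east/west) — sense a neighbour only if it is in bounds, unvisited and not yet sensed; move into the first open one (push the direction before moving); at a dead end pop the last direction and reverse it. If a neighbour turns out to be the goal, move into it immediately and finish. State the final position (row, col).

% 1. sense(dir: west) ~> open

% 2. push(x: west) ~> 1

% 3. move(dir: west) ~> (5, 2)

% 4. sense(dir: west) ~> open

% 5. push(x: west) ~> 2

% 6. move(dir: west) ~> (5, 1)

% 7. sense(dir: west) ~> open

% 8. push(x: west) ~> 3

% 9. move(dir: west) ~> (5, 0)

% 10. sense(dir: north) ~> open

% 11. push(x: north) ~> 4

% 12. move(dir: north) ~> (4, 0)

% 13. sense(dir: north) ~> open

% 14. push(x: north) ~> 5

% 15. move(dir: north) ~> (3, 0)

% 16. sense(dir: north) ~> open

% 17. push(x: north) ~> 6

% 18. move(dir: north) ~> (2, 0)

% 19. sense(dir: north) ~> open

% 20. push(x: north) ~> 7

% 21. move(dir: north) ~> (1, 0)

% 22. sense(dir: north) ~> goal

% 23. move(dir: north) ~> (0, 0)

Answer: (0, 0)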